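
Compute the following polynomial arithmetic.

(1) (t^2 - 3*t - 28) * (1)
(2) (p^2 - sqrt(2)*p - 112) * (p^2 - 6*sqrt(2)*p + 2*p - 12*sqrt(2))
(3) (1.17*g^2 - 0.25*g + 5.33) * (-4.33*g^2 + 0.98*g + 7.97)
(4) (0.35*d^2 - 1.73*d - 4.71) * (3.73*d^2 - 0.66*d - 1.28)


(1) = t^2 - 3*t - 28
(2) = p^4 - 7*sqrt(2)*p^3 + 2*p^3 - 100*p^2 - 14*sqrt(2)*p^2 - 200*p + 672*sqrt(2)*p + 1344*sqrt(2)
(3) = -5.0661*g^4 + 2.2291*g^3 - 13.999*g^2 + 3.2309*g + 42.4801
(4) = 1.3055*d^4 - 6.6839*d^3 - 16.8745*d^2 + 5.323*d + 6.0288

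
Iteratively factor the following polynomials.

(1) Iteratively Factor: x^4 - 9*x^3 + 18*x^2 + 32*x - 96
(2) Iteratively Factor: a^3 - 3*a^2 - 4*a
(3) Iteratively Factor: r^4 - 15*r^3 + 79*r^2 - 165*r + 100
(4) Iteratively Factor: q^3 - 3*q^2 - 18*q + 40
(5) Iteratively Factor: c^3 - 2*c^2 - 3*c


(1) = (x - 4)*(x^3 - 5*x^2 - 2*x + 24) = (x - 4)*(x + 2)*(x^2 - 7*x + 12) = (x - 4)*(x - 3)*(x + 2)*(x - 4)
(2) = (a + 1)*(a^2 - 4*a) = (a - 4)*(a + 1)*(a)
(3) = (r - 5)*(r^3 - 10*r^2 + 29*r - 20) = (r - 5)*(r - 4)*(r^2 - 6*r + 5) = (r - 5)*(r - 4)*(r - 1)*(r - 5)
(4) = (q - 2)*(q^2 - q - 20) = (q - 2)*(q + 4)*(q - 5)
(5) = (c)*(c^2 - 2*c - 3) = c*(c - 3)*(c + 1)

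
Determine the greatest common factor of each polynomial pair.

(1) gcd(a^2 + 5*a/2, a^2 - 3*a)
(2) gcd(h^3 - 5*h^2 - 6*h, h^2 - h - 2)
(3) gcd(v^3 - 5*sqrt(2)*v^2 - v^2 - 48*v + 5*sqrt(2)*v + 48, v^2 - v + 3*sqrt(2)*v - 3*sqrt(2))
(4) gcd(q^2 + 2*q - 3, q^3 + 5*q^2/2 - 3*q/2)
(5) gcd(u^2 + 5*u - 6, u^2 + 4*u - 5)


(1) = a
(2) = gcd(h*(h - 6)*(h + 1), (h - 2)*(h + 1)) = h + 1
(3) = gcd((v - 1)*(v - 8*sqrt(2))*(v + 3*sqrt(2)), (v - 1)*(v + 3*sqrt(2))) = v^2 + v*(-1 + 3*sqrt(2)) - 3*sqrt(2)
(4) = gcd((q - 1)*(q + 3), q*(q - 1/2)*(q + 3)) = q + 3
(5) = gcd((u - 1)*(u + 6), (u - 1)*(u + 5)) = u - 1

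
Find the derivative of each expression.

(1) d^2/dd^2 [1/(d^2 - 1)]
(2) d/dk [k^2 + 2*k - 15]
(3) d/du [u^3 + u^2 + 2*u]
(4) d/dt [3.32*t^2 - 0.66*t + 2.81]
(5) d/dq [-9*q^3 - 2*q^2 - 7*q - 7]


(1) = 2*(3*d^2 + 1)/(d^2 - 1)^3
(2) = 2*k + 2
(3) = 3*u^2 + 2*u + 2
(4) = 6.64*t - 0.66
(5) = -27*q^2 - 4*q - 7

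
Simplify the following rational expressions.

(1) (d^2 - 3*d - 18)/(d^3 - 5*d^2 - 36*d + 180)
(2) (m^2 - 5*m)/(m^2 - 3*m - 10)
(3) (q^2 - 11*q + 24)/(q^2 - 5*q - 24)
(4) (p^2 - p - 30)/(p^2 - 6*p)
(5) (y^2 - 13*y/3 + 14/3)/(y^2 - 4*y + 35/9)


(1) = (d + 3)/(d^2 + d - 30)
(2) = m/(m + 2)
(3) = (q - 3)/(q + 3)
(4) = (p + 5)/p
(5) = (3*y - 6)/(3*y - 5)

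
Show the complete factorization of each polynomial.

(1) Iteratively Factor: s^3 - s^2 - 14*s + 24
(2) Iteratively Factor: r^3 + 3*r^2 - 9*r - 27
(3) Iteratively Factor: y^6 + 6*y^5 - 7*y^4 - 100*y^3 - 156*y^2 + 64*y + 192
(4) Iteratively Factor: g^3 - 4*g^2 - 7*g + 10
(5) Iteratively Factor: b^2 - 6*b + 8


(1) = (s - 2)*(s^2 + s - 12) = (s - 2)*(s + 4)*(s - 3)
(2) = (r + 3)*(r^2 - 9) = (r + 3)^2*(r - 3)
(3) = (y + 3)*(y^5 + 3*y^4 - 16*y^3 - 52*y^2 + 64) = (y + 3)*(y + 4)*(y^4 - y^3 - 12*y^2 - 4*y + 16) = (y + 2)*(y + 3)*(y + 4)*(y^3 - 3*y^2 - 6*y + 8) = (y - 1)*(y + 2)*(y + 3)*(y + 4)*(y^2 - 2*y - 8) = (y - 4)*(y - 1)*(y + 2)*(y + 3)*(y + 4)*(y + 2)
(4) = (g - 5)*(g^2 + g - 2) = (g - 5)*(g - 1)*(g + 2)
(5) = (b - 2)*(b - 4)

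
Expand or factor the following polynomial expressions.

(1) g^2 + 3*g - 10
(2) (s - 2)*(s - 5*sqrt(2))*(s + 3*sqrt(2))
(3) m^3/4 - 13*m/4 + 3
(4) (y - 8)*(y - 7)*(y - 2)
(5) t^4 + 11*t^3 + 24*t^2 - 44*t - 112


(1) = (g - 2)*(g + 5)
(2) = s^3 - 2*sqrt(2)*s^2 - 2*s^2 - 30*s + 4*sqrt(2)*s + 60
(3) = (m/4 + 1)*(m - 3)*(m - 1)
(4) = y^3 - 17*y^2 + 86*y - 112
(5) = (t - 2)*(t + 2)*(t + 4)*(t + 7)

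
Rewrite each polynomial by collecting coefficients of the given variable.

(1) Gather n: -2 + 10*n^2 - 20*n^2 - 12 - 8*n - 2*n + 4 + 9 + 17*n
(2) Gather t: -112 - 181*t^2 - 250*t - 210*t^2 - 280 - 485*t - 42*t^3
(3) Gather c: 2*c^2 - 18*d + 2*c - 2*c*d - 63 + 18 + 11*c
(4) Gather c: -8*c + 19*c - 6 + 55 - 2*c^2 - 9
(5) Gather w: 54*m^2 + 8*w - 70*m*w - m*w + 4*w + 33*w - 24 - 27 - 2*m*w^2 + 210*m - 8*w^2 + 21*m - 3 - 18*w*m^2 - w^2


(1) = -10*n^2 + 7*n - 1
(2) = -42*t^3 - 391*t^2 - 735*t - 392
(3) = 2*c^2 + c*(13 - 2*d) - 18*d - 45
(4) = -2*c^2 + 11*c + 40
(5) = 54*m^2 + 231*m + w^2*(-2*m - 9) + w*(-18*m^2 - 71*m + 45) - 54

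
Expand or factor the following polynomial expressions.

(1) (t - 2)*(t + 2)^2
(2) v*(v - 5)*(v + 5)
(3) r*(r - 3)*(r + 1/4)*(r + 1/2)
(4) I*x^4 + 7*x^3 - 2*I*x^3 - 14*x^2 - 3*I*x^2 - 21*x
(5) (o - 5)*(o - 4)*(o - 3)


(1) = t^3 + 2*t^2 - 4*t - 8
(2) = v^3 - 25*v
(3) = r^4 - 9*r^3/4 - 17*r^2/8 - 3*r/8
(4) = x*(x - 3)*(x - 7*I)*(I*x + I)
(5) = o^3 - 12*o^2 + 47*o - 60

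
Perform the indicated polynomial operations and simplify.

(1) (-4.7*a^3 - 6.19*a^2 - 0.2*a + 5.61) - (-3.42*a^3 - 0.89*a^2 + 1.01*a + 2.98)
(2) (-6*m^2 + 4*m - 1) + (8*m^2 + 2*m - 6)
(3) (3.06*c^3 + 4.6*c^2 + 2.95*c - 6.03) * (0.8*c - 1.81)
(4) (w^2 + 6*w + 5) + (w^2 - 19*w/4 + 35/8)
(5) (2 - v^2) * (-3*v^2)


(1) = -1.28*a^3 - 5.3*a^2 - 1.21*a + 2.63
(2) = 2*m^2 + 6*m - 7
(3) = 2.448*c^4 - 1.8586*c^3 - 5.966*c^2 - 10.1635*c + 10.9143
(4) = 2*w^2 + 5*w/4 + 75/8
(5) = 3*v^4 - 6*v^2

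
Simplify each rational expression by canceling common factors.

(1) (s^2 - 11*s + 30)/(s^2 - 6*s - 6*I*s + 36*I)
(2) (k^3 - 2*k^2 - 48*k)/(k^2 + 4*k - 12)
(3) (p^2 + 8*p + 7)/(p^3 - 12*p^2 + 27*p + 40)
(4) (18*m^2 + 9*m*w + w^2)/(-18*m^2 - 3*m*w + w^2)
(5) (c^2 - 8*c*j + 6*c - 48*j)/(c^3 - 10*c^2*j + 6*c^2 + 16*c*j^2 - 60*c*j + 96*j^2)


(1) = (s - 5)/(s - 6*I)
(2) = (k^2 - 8*k)/(k - 2)
(3) = (p + 7)/(p^2 - 13*p + 40)
(4) = (6*m + w)/(-6*m + w)
(5) = 1/(c - 2*j)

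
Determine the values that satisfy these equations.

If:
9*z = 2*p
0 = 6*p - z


Then:
p = 0
z = 0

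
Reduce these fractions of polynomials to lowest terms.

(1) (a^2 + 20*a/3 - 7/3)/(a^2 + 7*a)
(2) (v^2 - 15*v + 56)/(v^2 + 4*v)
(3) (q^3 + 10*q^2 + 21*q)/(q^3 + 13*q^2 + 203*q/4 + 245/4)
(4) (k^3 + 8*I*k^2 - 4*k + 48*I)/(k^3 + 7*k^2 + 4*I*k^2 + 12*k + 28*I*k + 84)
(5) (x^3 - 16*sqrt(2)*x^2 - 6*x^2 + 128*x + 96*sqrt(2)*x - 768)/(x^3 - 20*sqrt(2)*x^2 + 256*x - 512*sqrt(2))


(1) = (3*a - 1)/(3*a)
(2) = (v^2 - 15*v + 56)/(v^2 + 4*v)
(3) = (4*q^2 + 12*q)/(4*q^2 + 24*q + 35)
(4) = (k + 4*I)/(k + 7)
(5) = (x - 6)/(x - 4*sqrt(2))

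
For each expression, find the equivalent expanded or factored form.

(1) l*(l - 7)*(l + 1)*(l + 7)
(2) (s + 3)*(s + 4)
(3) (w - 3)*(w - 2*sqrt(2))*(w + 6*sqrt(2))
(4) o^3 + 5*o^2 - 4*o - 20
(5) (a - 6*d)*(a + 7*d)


(1) = l^4 + l^3 - 49*l^2 - 49*l
(2) = s^2 + 7*s + 12
(3) = w^3 - 3*w^2 + 4*sqrt(2)*w^2 - 24*w - 12*sqrt(2)*w + 72
(4) = (o - 2)*(o + 2)*(o + 5)
(5) = a^2 + a*d - 42*d^2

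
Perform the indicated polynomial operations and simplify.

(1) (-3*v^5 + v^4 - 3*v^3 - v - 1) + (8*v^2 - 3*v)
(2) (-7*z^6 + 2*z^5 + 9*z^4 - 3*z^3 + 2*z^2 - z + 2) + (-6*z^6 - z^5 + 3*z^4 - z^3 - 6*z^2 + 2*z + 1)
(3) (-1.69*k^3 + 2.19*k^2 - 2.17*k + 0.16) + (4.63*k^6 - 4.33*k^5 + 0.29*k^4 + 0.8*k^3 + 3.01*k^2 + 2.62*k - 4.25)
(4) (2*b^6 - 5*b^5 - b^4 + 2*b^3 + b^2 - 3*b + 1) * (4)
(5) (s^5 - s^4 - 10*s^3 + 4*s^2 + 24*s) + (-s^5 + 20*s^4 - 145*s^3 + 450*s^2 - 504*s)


(1) = -3*v^5 + v^4 - 3*v^3 + 8*v^2 - 4*v - 1
(2) = -13*z^6 + z^5 + 12*z^4 - 4*z^3 - 4*z^2 + z + 3
(3) = 4.63*k^6 - 4.33*k^5 + 0.29*k^4 - 0.89*k^3 + 5.2*k^2 + 0.45*k - 4.09
(4) = 8*b^6 - 20*b^5 - 4*b^4 + 8*b^3 + 4*b^2 - 12*b + 4
(5) = 19*s^4 - 155*s^3 + 454*s^2 - 480*s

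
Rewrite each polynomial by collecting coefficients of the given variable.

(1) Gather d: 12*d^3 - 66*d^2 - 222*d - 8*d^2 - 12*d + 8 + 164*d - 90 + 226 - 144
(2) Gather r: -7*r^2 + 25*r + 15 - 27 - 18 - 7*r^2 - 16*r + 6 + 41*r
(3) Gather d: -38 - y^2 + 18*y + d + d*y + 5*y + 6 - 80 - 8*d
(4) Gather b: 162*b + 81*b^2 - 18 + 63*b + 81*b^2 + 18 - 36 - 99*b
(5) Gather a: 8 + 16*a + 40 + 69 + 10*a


(1) = 12*d^3 - 74*d^2 - 70*d
(2) = -14*r^2 + 50*r - 24
(3) = d*(y - 7) - y^2 + 23*y - 112
(4) = 162*b^2 + 126*b - 36
(5) = 26*a + 117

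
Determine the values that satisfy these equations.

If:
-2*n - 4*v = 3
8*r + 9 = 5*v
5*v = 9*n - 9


Then:
n = 21/46
r = -639/368
v = -45/46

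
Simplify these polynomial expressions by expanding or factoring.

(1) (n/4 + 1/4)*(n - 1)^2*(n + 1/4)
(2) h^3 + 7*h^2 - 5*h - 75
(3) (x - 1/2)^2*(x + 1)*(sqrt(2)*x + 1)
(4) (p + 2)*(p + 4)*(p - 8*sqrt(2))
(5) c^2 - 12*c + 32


(1) = n^4/4 - 3*n^3/16 - 5*n^2/16 + 3*n/16 + 1/16
(2) = (h - 3)*(h + 5)^2
(3) = sqrt(2)*x^4 + x^3 - 3*sqrt(2)*x^2/4 - 3*x/4 + sqrt(2)*x/4 + 1/4
(4) = p^3 - 8*sqrt(2)*p^2 + 6*p^2 - 48*sqrt(2)*p + 8*p - 64*sqrt(2)
(5) = (c - 8)*(c - 4)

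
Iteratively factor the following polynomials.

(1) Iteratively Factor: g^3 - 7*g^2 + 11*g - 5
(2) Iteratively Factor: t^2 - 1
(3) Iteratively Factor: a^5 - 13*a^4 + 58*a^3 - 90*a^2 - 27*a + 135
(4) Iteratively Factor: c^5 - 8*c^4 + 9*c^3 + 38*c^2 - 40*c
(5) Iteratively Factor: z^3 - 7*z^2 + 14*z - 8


(1) = (g - 5)*(g^2 - 2*g + 1) = (g - 5)*(g - 1)*(g - 1)
(2) = (t + 1)*(t - 1)
(3) = (a - 3)*(a^4 - 10*a^3 + 28*a^2 - 6*a - 45) = (a - 3)^2*(a^3 - 7*a^2 + 7*a + 15) = (a - 5)*(a - 3)^2*(a^2 - 2*a - 3) = (a - 5)*(a - 3)^3*(a + 1)
(4) = (c)*(c^4 - 8*c^3 + 9*c^2 + 38*c - 40) = c*(c + 2)*(c^3 - 10*c^2 + 29*c - 20) = c*(c - 1)*(c + 2)*(c^2 - 9*c + 20) = c*(c - 5)*(c - 1)*(c + 2)*(c - 4)
(5) = (z - 1)*(z^2 - 6*z + 8) = (z - 4)*(z - 1)*(z - 2)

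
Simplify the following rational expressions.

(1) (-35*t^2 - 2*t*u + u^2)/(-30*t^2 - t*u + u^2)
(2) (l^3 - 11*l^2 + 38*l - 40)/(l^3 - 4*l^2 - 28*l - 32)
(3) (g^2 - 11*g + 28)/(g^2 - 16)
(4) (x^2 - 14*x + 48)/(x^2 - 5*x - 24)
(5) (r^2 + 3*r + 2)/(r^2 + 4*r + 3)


(1) = (7*t - u)/(6*t - u)
(2) = (l^3 - 11*l^2 + 38*l - 40)/(l^3 - 4*l^2 - 28*l - 32)
(3) = (g - 7)/(g + 4)
(4) = (x - 6)/(x + 3)
(5) = (r + 2)/(r + 3)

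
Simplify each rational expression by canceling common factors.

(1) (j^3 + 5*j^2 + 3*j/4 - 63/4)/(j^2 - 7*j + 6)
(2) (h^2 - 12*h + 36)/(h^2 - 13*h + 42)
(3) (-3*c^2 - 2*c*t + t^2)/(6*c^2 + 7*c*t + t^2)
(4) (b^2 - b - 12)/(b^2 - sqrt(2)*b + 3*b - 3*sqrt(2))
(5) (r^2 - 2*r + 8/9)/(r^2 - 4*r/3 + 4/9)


(1) = (4*j^3 + 20*j^2 + 3*j - 63)/(4*j^2 - 28*j + 24)
(2) = (h - 6)/(h - 7)
(3) = (-3*c + t)/(6*c + t)
(4) = (b - 4)/(b - sqrt(2))
(5) = (3*r - 4)/(3*r - 2)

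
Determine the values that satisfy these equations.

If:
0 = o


Then:
o = 0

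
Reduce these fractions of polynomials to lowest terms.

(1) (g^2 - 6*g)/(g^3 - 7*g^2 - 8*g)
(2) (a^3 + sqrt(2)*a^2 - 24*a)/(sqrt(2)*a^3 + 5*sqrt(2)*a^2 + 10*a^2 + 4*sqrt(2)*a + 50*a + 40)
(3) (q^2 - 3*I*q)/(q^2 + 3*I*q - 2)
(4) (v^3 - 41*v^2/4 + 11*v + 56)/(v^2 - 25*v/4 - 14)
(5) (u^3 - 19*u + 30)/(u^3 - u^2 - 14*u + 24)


(1) = (g - 6)/(g^2 - 7*g - 8)
(2) = (a^3 + sqrt(2)*a^2 - 24*a)/(sqrt(2)*a^3 + a^2*(5*sqrt(2) + 10) + a*(4*sqrt(2) + 50) + 40)
(3) = (q^2 - 3*I*q)/(q^2 + 3*I*q - 2)
(4) = v - 4
(5) = (u + 5)/(u + 4)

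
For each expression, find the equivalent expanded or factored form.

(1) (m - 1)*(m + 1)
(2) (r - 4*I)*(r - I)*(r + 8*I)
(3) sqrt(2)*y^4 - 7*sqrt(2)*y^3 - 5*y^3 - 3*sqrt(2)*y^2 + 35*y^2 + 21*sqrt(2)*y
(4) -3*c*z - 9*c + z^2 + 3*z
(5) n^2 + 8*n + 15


(1) = m^2 - 1
(2) = r^3 + 3*I*r^2 + 36*r - 32*I
(3) = y*(y - 7)*(y - 3*sqrt(2))*(sqrt(2)*y + 1)
(4) = (-3*c + z)*(z + 3)
(5) = (n + 3)*(n + 5)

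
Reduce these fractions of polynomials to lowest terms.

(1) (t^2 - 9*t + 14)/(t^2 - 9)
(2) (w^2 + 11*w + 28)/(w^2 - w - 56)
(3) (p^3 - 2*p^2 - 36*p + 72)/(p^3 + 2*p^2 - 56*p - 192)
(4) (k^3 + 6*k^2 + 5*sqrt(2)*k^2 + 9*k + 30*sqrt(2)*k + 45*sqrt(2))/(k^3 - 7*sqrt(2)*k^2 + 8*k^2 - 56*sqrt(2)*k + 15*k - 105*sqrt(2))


(1) = (t^2 - 9*t + 14)/(t^2 - 9)
(2) = (w + 4)/(w - 8)
(3) = (p^2 - 8*p + 12)/(p^2 - 4*p - 32)
(4) = (k^2 + k*(3 + 5*sqrt(2)) + 15*sqrt(2))/(k^2 + k*(5 - 7*sqrt(2)) - 35*sqrt(2))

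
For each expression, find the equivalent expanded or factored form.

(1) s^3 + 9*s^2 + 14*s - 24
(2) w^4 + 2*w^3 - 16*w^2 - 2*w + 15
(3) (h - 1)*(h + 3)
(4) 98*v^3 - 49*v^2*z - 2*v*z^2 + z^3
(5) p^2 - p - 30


(1) = (s - 1)*(s + 4)*(s + 6)
(2) = (w - 3)*(w - 1)*(w + 1)*(w + 5)
(3) = h^2 + 2*h - 3
(4) = (-7*v + z)*(-2*v + z)*(7*v + z)
(5) = (p - 6)*(p + 5)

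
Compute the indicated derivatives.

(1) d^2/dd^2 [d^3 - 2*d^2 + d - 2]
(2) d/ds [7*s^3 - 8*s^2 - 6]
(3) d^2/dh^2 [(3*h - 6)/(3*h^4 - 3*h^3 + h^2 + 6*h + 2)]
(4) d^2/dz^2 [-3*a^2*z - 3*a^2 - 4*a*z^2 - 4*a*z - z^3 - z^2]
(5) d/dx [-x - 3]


(1) = 6*d - 4
(2) = s*(21*s - 16)
(3) = 6*((h - 2)*(12*h^3 - 9*h^2 + 2*h + 6)^2 + (-12*h^3 + 9*h^2 - 2*h - (h - 2)*(18*h^2 - 9*h + 1) - 6)*(3*h^4 - 3*h^3 + h^2 + 6*h + 2))/(3*h^4 - 3*h^3 + h^2 + 6*h + 2)^3
(4) = -8*a - 6*z - 2
(5) = -1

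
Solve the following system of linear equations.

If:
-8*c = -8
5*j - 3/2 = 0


Then:
c = 1
j = 3/10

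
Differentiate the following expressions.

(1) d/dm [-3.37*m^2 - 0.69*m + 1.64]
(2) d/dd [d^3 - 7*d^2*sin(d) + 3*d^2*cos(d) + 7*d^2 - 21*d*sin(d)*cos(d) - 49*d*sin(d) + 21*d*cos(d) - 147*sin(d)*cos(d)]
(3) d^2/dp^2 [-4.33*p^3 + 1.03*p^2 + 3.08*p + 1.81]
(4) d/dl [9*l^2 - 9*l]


(1) = -6.74*m - 0.69
(2) = -3*d^2*sin(d) - 7*d^2*cos(d) + 3*d^2 - 35*d*sin(d) - 43*d*cos(d) - 21*d*cos(2*d) + 14*d - 49*sin(d) - 21*sin(2*d)/2 + 21*cos(d) - 147*cos(2*d)
(3) = 2.06 - 25.98*p
(4) = 18*l - 9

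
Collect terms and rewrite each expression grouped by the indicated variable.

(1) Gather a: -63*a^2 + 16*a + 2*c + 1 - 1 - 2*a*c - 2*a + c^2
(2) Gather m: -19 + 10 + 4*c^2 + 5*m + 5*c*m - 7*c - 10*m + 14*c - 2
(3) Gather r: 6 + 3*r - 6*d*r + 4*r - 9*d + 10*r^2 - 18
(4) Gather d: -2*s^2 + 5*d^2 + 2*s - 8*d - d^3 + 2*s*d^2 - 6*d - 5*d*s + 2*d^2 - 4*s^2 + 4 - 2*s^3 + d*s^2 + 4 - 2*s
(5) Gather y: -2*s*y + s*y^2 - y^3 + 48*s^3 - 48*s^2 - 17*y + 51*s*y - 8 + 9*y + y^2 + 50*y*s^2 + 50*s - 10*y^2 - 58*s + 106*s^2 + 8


(1) = -63*a^2 + a*(14 - 2*c) + c^2 + 2*c
(2) = 4*c^2 + 7*c + m*(5*c - 5) - 11
(3) = -9*d + 10*r^2 + r*(7 - 6*d) - 12
(4) = -d^3 + d^2*(2*s + 7) + d*(s^2 - 5*s - 14) - 2*s^3 - 6*s^2 + 8
(5) = 48*s^3 + 58*s^2 - 8*s - y^3 + y^2*(s - 9) + y*(50*s^2 + 49*s - 8)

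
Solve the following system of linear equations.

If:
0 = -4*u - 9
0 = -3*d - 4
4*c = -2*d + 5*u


Then:
c = -103/48
d = -4/3
u = -9/4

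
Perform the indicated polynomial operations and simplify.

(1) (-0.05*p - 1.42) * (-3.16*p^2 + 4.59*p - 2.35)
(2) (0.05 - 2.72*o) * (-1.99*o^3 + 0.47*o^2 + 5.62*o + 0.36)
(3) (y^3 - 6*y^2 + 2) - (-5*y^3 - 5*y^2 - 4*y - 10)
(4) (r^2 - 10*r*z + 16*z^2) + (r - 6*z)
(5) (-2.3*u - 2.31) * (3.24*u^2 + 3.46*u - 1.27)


(1) = 0.158*p^3 + 4.2577*p^2 - 6.4003*p + 3.337
(2) = 5.4128*o^4 - 1.3779*o^3 - 15.2629*o^2 - 0.6982*o + 0.018
(3) = 6*y^3 - y^2 + 4*y + 12
(4) = r^2 - 10*r*z + r + 16*z^2 - 6*z
(5) = -7.452*u^3 - 15.4424*u^2 - 5.0716*u + 2.9337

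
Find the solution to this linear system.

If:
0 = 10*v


Then:
v = 0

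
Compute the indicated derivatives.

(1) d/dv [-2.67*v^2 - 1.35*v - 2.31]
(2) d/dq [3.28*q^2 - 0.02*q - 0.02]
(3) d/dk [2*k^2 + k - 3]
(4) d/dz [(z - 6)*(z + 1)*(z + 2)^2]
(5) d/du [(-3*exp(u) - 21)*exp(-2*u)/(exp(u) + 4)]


(1) = -5.34*v - 1.35
(2) = 6.56*q - 0.02
(3) = 4*k + 1
(4) = 4*z^3 - 3*z^2 - 44*z - 44
(5) = 3*(2*exp(2*u) + 25*exp(u) + 56)*exp(-2*u)/(exp(2*u) + 8*exp(u) + 16)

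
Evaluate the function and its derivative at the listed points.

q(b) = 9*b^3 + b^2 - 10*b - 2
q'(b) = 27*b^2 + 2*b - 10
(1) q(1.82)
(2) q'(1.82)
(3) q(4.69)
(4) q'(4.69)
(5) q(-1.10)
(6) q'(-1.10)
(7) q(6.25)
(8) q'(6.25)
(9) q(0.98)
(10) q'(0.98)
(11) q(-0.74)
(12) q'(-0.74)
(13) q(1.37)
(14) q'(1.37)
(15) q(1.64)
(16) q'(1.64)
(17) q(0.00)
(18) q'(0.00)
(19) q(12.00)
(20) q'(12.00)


(1) = 37.37
(2) = 83.07
(3) = 901.55
(4) = 593.27
(5) = -1.77
(6) = 20.47
(7) = 2171.83
(8) = 1057.19
(9) = -2.37
(10) = 17.89
(11) = 2.30
(12) = 3.31
(13) = 9.32
(14) = 43.42
(15) = 23.99
(16) = 65.90
(17) = -2.00
(18) = -10.00
(19) = 15574.00
(20) = 3902.00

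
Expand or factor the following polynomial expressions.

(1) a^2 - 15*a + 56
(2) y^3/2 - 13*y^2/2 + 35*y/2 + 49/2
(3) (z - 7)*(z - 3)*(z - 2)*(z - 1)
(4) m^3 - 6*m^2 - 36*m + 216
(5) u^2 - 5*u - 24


(1) = (a - 8)*(a - 7)
(2) = (y/2 + 1/2)*(y - 7)^2
(3) = z^4 - 13*z^3 + 53*z^2 - 83*z + 42
(4) = (m - 6)^2*(m + 6)
(5) = (u - 8)*(u + 3)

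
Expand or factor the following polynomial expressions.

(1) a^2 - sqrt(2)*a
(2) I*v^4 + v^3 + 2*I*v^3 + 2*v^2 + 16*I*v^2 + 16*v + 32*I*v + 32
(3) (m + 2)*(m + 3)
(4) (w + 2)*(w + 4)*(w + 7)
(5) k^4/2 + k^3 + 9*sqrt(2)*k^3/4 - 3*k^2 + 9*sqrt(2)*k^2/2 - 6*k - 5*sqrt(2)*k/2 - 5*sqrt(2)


(1) = a*(a - sqrt(2))
(2) = (v + 2)*(v - 4*I)*(v + 4*I)*(I*v + 1)
(3) = m^2 + 5*m + 6
(4) = w^3 + 13*w^2 + 50*w + 56
(5) = (k/2 + 1)*(k - sqrt(2))*(k + sqrt(2)/2)*(k + 5*sqrt(2))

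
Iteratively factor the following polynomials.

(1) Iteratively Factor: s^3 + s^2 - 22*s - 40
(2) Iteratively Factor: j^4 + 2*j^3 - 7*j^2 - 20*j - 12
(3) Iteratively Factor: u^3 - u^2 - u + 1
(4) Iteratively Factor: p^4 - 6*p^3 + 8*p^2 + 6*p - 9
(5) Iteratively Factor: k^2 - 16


(1) = (s + 4)*(s^2 - 3*s - 10) = (s + 2)*(s + 4)*(s - 5)
(2) = (j + 1)*(j^3 + j^2 - 8*j - 12) = (j + 1)*(j + 2)*(j^2 - j - 6) = (j - 3)*(j + 1)*(j + 2)*(j + 2)
(3) = (u - 1)*(u^2 - 1) = (u - 1)^2*(u + 1)
(4) = (p - 1)*(p^3 - 5*p^2 + 3*p + 9) = (p - 3)*(p - 1)*(p^2 - 2*p - 3) = (p - 3)*(p - 1)*(p + 1)*(p - 3)
(5) = (k - 4)*(k + 4)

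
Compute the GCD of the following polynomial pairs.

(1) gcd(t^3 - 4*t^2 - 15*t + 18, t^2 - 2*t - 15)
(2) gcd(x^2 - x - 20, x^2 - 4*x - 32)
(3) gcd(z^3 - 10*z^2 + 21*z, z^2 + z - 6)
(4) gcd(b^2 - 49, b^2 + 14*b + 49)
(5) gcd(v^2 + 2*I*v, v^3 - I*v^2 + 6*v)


(1) = gcd((t - 6)*(t - 1)*(t + 3), (t - 5)*(t + 3)) = t + 3
(2) = gcd((x - 5)*(x + 4), (x - 8)*(x + 4)) = x + 4
(3) = 1
(4) = gcd((b - 7)*(b + 7), (b + 7)^2) = b + 7
(5) = v^2 + 2*I*v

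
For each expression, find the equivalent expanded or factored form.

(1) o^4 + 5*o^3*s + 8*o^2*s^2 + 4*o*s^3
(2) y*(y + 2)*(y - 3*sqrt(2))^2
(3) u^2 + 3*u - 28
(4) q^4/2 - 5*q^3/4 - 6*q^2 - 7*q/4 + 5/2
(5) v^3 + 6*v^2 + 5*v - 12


(1) = o*(o + s)*(o + 2*s)^2
(2) = y^4 - 6*sqrt(2)*y^3 + 2*y^3 - 12*sqrt(2)*y^2 + 18*y^2 + 36*y
(3) = (u - 4)*(u + 7)
(4) = (q/2 + 1)*(q - 5)*(q - 1/2)*(q + 1)
(5) = (v - 1)*(v + 3)*(v + 4)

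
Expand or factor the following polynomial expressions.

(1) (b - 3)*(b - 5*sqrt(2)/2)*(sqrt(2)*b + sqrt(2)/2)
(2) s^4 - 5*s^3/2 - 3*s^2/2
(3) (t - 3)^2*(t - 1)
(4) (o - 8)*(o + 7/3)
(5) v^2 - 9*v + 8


(1) = sqrt(2)*b^3 - 5*b^2 - 5*sqrt(2)*b^2/2 - 3*sqrt(2)*b/2 + 25*b/2 + 15/2
(2) = s^2*(s - 3)*(s + 1/2)
(3) = t^3 - 7*t^2 + 15*t - 9
(4) = o^2 - 17*o/3 - 56/3
(5) = (v - 8)*(v - 1)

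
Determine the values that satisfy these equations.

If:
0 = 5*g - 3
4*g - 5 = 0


Then:
No Solution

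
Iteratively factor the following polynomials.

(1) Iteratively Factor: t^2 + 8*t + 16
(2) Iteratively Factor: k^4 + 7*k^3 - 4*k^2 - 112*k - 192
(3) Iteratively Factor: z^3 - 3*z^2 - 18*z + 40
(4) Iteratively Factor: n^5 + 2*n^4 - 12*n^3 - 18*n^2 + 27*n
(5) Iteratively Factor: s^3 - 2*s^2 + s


(1) = (t + 4)*(t + 4)
(2) = (k + 3)*(k^3 + 4*k^2 - 16*k - 64) = (k + 3)*(k + 4)*(k^2 - 16) = (k - 4)*(k + 3)*(k + 4)*(k + 4)
(3) = (z - 2)*(z^2 - z - 20) = (z - 2)*(z + 4)*(z - 5)
(4) = (n + 3)*(n^4 - n^3 - 9*n^2 + 9*n) = (n + 3)^2*(n^3 - 4*n^2 + 3*n) = (n - 1)*(n + 3)^2*(n^2 - 3*n) = (n - 3)*(n - 1)*(n + 3)^2*(n)
(5) = (s - 1)*(s^2 - s) = (s - 1)^2*(s)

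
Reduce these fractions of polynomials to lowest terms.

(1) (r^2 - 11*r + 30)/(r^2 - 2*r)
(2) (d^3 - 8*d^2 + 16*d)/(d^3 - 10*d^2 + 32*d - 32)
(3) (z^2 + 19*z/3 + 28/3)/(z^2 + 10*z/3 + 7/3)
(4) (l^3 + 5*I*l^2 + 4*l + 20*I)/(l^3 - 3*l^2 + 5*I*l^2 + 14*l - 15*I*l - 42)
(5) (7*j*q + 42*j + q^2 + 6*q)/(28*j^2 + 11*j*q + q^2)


(1) = (r^2 - 11*r + 30)/(r^2 - 2*r)
(2) = d/(d - 2)
(3) = (z + 4)/(z + 1)
(4) = (l^2 + 7*I*l - 10)/(l^2 + l*(-3 + 7*I) - 21*I)
(5) = (q + 6)/(4*j + q)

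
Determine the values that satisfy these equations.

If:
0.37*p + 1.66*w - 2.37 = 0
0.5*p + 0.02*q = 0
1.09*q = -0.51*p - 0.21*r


Then:
p = 6.40540540540541 - 4.48648648648649*w
q = 112.162162162162*w - 160.135135135135
r = 815.621621621622 - 571.279279279279*w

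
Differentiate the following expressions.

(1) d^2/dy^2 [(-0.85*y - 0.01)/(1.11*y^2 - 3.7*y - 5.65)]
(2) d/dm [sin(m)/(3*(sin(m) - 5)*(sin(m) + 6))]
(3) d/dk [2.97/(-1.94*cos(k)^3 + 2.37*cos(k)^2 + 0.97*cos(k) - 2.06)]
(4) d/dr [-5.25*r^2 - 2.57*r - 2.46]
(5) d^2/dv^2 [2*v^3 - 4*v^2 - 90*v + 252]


(1) = ((0.85*y + 0.01)*(2.22*y - 3.7)*(4.44*y - 7.4) + (5.661*y - 6.2678)*(-1.11*y^2 + 3.7*y + 5.65))/(-1.11*y^2 + 3.7*y + 5.65)^3
(2) = (cos(m)^2 - 31)*cos(m)/(3*(sin(m) - 5)^2*(sin(m) + 6)^2)
(3) = (-17.2854*cos(k)^2 + 14.0778*cos(k) + 2.8809)*sin(k)/(1.94*cos(k)^3 - 2.37*cos(k)^2 - 0.97*cos(k) + 2.06)^2
(4) = -10.5*r - 2.57
(5) = 12*v - 8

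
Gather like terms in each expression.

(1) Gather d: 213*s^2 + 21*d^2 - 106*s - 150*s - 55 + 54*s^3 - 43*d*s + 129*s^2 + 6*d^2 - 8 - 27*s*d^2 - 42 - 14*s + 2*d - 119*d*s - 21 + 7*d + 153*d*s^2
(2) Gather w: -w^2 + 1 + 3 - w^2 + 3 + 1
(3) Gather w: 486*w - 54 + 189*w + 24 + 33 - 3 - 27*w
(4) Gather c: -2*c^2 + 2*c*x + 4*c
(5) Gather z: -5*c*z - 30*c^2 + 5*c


(1) = d^2*(27 - 27*s) + d*(153*s^2 - 162*s + 9) + 54*s^3 + 342*s^2 - 270*s - 126
(2) = 8 - 2*w^2
(3) = 648*w
(4) = -2*c^2 + c*(2*x + 4)
(5) = -30*c^2 - 5*c*z + 5*c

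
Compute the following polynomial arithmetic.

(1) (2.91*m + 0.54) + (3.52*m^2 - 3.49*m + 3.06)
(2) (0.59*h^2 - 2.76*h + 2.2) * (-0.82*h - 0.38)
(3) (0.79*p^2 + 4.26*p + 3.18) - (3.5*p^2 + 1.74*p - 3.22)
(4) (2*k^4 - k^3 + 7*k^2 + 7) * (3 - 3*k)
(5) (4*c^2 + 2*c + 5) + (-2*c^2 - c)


(1) = 3.52*m^2 - 0.58*m + 3.6
(2) = -0.4838*h^3 + 2.039*h^2 - 0.7552*h - 0.836
(3) = -2.71*p^2 + 2.52*p + 6.4
(4) = -6*k^5 + 9*k^4 - 24*k^3 + 21*k^2 - 21*k + 21
(5) = 2*c^2 + c + 5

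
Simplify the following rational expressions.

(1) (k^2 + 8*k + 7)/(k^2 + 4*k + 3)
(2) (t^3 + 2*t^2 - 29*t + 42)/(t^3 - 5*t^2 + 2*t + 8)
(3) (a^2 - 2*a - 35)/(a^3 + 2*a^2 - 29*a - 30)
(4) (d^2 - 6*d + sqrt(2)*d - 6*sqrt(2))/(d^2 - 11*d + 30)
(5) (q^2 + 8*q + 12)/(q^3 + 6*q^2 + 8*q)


(1) = (k + 7)/(k + 3)
(2) = (t^2 + 4*t - 21)/(t^2 - 3*t - 4)
(3) = (a^2 - 2*a - 35)/(a^3 + 2*a^2 - 29*a - 30)
(4) = (d + sqrt(2))/(d - 5)
(5) = (q + 6)/(q^2 + 4*q)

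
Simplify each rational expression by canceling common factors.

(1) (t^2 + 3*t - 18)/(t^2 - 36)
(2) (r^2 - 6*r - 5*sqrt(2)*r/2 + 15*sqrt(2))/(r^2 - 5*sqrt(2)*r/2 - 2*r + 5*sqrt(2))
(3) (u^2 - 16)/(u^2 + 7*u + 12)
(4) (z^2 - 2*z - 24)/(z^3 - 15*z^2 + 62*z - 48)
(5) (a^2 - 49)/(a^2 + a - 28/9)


(1) = (t - 3)/(t - 6)
(2) = (4*r - 24)/(4*r - 8)
(3) = (u - 4)/(u + 3)
(4) = (z + 4)/(z^2 - 9*z + 8)
(5) = (9*a^2 - 441)/(9*a^2 + 9*a - 28)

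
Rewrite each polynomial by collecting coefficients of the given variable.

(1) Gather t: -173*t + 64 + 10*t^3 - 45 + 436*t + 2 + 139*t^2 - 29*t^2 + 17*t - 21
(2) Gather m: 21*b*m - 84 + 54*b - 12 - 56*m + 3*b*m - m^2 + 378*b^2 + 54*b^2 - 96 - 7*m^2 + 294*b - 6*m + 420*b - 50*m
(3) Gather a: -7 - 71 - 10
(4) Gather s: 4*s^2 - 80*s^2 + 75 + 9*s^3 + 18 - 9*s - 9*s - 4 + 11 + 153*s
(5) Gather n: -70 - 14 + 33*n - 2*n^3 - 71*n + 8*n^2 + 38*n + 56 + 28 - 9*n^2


(1) = 10*t^3 + 110*t^2 + 280*t
(2) = 432*b^2 + 768*b - 8*m^2 + m*(24*b - 112) - 192
(3) = -88
(4) = 9*s^3 - 76*s^2 + 135*s + 100
(5) = -2*n^3 - n^2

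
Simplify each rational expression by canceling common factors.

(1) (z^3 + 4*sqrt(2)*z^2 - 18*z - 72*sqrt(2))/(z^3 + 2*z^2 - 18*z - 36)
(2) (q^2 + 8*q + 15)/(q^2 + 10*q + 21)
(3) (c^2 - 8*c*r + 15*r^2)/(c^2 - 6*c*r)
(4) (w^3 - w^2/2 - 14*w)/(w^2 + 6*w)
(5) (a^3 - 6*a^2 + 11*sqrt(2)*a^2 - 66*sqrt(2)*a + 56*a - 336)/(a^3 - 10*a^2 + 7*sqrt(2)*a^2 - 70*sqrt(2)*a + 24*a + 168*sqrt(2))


(1) = (z + 4*sqrt(2))/(z + 2)
(2) = (q + 5)/(q + 7)
(3) = (-c^2 + 8*c*r - 15*r^2)/(-c^2 + 6*c*r)
(4) = (2*w^2 - w - 28)/(2*w + 12)
(5) = (a + 4*sqrt(2))/(a - 4)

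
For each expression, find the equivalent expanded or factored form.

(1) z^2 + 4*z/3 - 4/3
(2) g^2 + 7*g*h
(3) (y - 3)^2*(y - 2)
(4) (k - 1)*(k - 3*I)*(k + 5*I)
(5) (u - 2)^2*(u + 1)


(1) = (z - 2/3)*(z + 2)
(2) = g*(g + 7*h)
(3) = y^3 - 8*y^2 + 21*y - 18
(4) = k^3 - k^2 + 2*I*k^2 + 15*k - 2*I*k - 15
(5) = u^3 - 3*u^2 + 4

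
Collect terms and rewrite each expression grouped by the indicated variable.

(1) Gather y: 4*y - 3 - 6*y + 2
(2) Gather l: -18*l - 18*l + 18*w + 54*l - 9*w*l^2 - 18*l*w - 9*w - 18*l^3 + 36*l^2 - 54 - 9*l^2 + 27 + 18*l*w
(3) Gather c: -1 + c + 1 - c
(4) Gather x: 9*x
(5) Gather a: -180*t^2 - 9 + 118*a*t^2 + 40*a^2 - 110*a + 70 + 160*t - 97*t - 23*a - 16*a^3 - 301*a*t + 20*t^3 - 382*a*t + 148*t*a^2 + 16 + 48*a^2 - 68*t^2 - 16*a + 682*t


(1) = -2*y - 1
(2) = -18*l^3 + l^2*(27 - 9*w) + 18*l + 9*w - 27
(3) = 0
(4) = 9*x
(5) = -16*a^3 + a^2*(148*t + 88) + a*(118*t^2 - 683*t - 149) + 20*t^3 - 248*t^2 + 745*t + 77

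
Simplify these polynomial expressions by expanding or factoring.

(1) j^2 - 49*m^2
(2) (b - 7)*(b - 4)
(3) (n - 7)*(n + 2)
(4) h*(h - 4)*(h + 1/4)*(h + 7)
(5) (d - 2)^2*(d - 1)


(1) = (j - 7*m)*(j + 7*m)
(2) = b^2 - 11*b + 28
(3) = n^2 - 5*n - 14
(4) = h^4 + 13*h^3/4 - 109*h^2/4 - 7*h
(5) = d^3 - 5*d^2 + 8*d - 4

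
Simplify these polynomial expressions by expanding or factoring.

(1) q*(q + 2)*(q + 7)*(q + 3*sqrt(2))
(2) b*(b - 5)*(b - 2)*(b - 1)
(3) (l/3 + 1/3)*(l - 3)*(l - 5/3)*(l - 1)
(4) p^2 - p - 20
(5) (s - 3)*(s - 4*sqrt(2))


(1) = q^4 + 3*sqrt(2)*q^3 + 9*q^3 + 14*q^2 + 27*sqrt(2)*q^2 + 42*sqrt(2)*q
(2) = b^4 - 8*b^3 + 17*b^2 - 10*b
(3) = l^4/3 - 14*l^3/9 + 4*l^2/3 + 14*l/9 - 5/3
(4) = (p - 5)*(p + 4)
(5) = s^2 - 4*sqrt(2)*s - 3*s + 12*sqrt(2)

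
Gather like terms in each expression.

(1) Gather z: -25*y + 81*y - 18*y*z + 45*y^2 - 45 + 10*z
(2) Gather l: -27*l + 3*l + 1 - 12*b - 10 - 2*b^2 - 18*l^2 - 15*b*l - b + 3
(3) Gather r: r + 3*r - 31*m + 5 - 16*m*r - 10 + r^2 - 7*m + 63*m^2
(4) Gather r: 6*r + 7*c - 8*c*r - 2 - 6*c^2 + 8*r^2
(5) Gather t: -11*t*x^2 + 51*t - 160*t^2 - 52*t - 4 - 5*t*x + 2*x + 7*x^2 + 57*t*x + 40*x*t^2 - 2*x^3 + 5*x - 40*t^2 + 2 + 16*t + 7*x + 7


(1) = 45*y^2 + 56*y + z*(10 - 18*y) - 45
(2) = -2*b^2 - 13*b - 18*l^2 + l*(-15*b - 24) - 6
(3) = 63*m^2 - 38*m + r^2 + r*(4 - 16*m) - 5
(4) = -6*c^2 + 7*c + 8*r^2 + r*(6 - 8*c) - 2
(5) = t^2*(40*x - 200) + t*(-11*x^2 + 52*x + 15) - 2*x^3 + 7*x^2 + 14*x + 5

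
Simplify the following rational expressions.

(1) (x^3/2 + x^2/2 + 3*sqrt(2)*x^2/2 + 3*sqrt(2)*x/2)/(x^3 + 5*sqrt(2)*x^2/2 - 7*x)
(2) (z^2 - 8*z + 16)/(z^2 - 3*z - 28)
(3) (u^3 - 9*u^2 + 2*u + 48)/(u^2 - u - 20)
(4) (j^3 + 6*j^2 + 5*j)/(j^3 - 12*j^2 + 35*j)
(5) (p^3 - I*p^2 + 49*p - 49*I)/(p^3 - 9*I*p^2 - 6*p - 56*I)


(1) = (2*x^2 + x*(2 + 6*sqrt(2)) + 6*sqrt(2))/(4*x^2 + 10*sqrt(2)*x - 28)
(2) = (z^2 - 8*z + 16)/(z^2 - 3*z - 28)
(3) = (u^3 - 9*u^2 + 2*u + 48)/(u^2 - u - 20)
(4) = (j^2 + 6*j + 5)/(j^2 - 12*j + 35)
(5) = (p^2 + 6*I*p + 7)/(p^2 - 2*I*p + 8)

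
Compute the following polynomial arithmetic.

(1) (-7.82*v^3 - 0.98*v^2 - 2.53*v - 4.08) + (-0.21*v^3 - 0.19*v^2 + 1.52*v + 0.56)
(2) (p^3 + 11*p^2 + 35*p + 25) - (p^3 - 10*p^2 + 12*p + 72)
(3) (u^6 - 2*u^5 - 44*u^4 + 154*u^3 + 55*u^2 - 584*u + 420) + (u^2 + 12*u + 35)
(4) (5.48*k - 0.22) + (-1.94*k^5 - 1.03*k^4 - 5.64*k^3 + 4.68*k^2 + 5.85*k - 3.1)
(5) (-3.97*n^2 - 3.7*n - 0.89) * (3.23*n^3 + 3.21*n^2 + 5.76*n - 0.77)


(1) = -8.03*v^3 - 1.17*v^2 - 1.01*v - 3.52
(2) = 21*p^2 + 23*p - 47
(3) = u^6 - 2*u^5 - 44*u^4 + 154*u^3 + 56*u^2 - 572*u + 455
(4) = -1.94*k^5 - 1.03*k^4 - 5.64*k^3 + 4.68*k^2 + 11.33*k - 3.32
(5) = -12.8231*n^5 - 24.6947*n^4 - 37.6189*n^3 - 21.112*n^2 - 2.2774*n + 0.6853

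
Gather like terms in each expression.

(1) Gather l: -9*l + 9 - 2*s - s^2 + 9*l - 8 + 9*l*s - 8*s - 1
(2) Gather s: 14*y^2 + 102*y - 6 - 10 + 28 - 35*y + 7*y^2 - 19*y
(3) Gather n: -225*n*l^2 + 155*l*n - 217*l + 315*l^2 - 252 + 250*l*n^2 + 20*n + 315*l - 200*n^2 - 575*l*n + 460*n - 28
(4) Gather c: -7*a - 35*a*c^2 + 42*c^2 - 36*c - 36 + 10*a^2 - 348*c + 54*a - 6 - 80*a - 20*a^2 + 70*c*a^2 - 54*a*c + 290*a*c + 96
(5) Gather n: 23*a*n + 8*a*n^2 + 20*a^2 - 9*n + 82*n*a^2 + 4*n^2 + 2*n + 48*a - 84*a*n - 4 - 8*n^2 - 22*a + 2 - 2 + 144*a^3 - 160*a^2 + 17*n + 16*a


(1) = 9*l*s - s^2 - 10*s
(2) = 21*y^2 + 48*y + 12
(3) = 315*l^2 + 98*l + n^2*(250*l - 200) + n*(-225*l^2 - 420*l + 480) - 280
(4) = -10*a^2 - 33*a + c^2*(42 - 35*a) + c*(70*a^2 + 236*a - 384) + 54
(5) = 144*a^3 - 140*a^2 + 42*a + n^2*(8*a - 4) + n*(82*a^2 - 61*a + 10) - 4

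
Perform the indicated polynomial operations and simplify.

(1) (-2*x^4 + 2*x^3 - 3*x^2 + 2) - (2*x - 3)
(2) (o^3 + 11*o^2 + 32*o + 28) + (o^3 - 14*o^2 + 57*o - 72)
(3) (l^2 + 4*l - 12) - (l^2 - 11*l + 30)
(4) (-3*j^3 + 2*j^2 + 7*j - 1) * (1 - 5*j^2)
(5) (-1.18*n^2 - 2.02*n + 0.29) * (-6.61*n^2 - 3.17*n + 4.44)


(1) = -2*x^4 + 2*x^3 - 3*x^2 - 2*x + 5
(2) = 2*o^3 - 3*o^2 + 89*o - 44
(3) = 15*l - 42
(4) = 15*j^5 - 10*j^4 - 38*j^3 + 7*j^2 + 7*j - 1
(5) = 7.7998*n^4 + 17.0928*n^3 - 0.7527*n^2 - 9.8881*n + 1.2876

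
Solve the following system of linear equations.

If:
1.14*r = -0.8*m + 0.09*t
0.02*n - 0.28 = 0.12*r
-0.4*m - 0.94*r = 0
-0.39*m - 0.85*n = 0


Then:
m = 6.68
n = -3.07
r = -2.84
t = 23.39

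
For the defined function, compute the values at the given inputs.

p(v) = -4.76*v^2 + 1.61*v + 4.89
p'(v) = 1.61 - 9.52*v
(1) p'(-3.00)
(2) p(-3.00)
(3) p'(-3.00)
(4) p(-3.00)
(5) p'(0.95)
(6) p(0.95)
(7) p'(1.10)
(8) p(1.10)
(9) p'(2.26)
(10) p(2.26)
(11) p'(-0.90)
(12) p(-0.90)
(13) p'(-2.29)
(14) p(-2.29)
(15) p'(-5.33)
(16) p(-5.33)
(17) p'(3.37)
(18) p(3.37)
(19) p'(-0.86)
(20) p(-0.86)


(1) = 30.17
(2) = -42.78
(3) = 30.17
(4) = -42.78
(5) = -7.43
(6) = 2.12
(7) = -8.86
(8) = 0.90
(9) = -19.91
(10) = -15.78
(11) = 10.18
(12) = -0.41
(13) = 23.41
(14) = -23.76
(15) = 52.35
(16) = -138.92
(17) = -30.47
(18) = -43.74
(19) = 9.80
(20) = -0.02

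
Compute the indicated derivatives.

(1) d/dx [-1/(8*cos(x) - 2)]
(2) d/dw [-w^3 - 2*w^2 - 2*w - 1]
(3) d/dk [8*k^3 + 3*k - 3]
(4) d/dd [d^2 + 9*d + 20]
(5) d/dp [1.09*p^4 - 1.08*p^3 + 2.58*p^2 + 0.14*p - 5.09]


(1) = -2*sin(x)/(4*cos(x) - 1)^2
(2) = -3*w^2 - 4*w - 2
(3) = 24*k^2 + 3
(4) = 2*d + 9
(5) = 4.36*p^3 - 3.24*p^2 + 5.16*p + 0.14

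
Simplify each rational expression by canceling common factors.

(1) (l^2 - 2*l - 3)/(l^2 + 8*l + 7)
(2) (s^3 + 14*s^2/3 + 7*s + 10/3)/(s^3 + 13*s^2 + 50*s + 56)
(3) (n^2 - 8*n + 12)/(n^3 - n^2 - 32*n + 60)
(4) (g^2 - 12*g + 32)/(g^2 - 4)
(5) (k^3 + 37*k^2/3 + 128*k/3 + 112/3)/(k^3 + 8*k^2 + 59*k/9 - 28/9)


(1) = (l - 3)/(l + 7)
(2) = (3*s^2 + 8*s + 5)/(3*s^2 + 33*s + 84)
(3) = (n - 6)/(n^2 + n - 30)
(4) = (g^2 - 12*g + 32)/(g^2 - 4)
(5) = (3*k + 12)/(3*k - 1)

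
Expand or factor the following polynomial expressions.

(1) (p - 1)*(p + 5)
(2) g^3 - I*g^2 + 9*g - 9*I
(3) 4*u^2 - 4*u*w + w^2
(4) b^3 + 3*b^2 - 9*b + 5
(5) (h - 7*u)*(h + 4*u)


(1) = p^2 + 4*p - 5
(2) = (g - 3*I)*(g - I)*(g + 3*I)
(3) = (-2*u + w)^2
(4) = (b - 1)^2*(b + 5)
(5) = h^2 - 3*h*u - 28*u^2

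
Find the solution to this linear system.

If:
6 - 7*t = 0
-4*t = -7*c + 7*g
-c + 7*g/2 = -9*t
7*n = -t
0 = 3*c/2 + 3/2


Then:
No Solution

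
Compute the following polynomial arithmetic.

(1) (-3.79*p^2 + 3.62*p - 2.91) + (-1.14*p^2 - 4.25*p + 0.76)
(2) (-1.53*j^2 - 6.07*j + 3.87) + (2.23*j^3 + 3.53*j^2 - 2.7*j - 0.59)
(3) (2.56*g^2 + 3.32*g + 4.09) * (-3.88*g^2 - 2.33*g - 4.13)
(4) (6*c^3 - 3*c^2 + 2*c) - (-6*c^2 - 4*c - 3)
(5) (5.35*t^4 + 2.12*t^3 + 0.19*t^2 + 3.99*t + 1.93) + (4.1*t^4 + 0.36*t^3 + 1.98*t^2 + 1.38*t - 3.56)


(1) = -4.93*p^2 - 0.63*p - 2.15
(2) = 2.23*j^3 + 2.0*j^2 - 8.77*j + 3.28
(3) = -9.9328*g^4 - 18.8464*g^3 - 34.1776*g^2 - 23.2413*g - 16.8917
(4) = 6*c^3 + 3*c^2 + 6*c + 3
(5) = 9.45*t^4 + 2.48*t^3 + 2.17*t^2 + 5.37*t - 1.63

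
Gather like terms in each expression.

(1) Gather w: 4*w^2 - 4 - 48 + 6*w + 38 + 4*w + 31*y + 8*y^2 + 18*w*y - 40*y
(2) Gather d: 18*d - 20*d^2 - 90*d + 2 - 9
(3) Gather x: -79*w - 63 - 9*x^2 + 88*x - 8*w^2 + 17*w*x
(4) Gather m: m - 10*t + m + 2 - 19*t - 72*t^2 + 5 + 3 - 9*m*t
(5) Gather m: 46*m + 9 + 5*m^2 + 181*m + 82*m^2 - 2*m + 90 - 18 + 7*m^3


(1) = 4*w^2 + w*(18*y + 10) + 8*y^2 - 9*y - 14
(2) = -20*d^2 - 72*d - 7
(3) = -8*w^2 - 79*w - 9*x^2 + x*(17*w + 88) - 63
(4) = m*(2 - 9*t) - 72*t^2 - 29*t + 10
(5) = 7*m^3 + 87*m^2 + 225*m + 81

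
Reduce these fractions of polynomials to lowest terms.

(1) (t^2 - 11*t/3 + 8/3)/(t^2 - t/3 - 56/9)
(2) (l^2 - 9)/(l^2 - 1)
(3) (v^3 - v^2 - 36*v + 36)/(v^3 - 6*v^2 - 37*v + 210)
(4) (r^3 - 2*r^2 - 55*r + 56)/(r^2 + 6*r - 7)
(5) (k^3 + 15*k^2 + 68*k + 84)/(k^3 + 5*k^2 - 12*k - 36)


(1) = (3*t - 3)/(3*t + 7)
(2) = (l^2 - 9)/(l^2 - 1)
(3) = (v^2 - 7*v + 6)/(v^2 - 12*v + 35)
(4) = r - 8
(5) = (k + 7)/(k - 3)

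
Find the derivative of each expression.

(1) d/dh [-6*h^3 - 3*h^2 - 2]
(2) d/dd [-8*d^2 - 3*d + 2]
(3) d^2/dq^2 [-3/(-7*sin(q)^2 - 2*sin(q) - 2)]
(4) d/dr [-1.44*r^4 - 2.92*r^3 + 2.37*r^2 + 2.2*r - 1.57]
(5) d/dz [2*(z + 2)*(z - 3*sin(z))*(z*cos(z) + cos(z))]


(1) = 6*h*(-3*h - 1)
(2) = -16*d - 3
(3) = 6*(-98*sin(q)^4 - 21*sin(q)^3 + 173*sin(q)^2 + 44*sin(q) - 10)/(7*sin(q)^2 + 2*sin(q) + 2)^3
(4) = -5.76*r^3 - 8.76*r^2 + 4.74*r + 2.2
(5) = -2*(z + 1)*(z + 2)*(3*cos(z) - 1)*cos(z) + 2*(z + 1)*(z - 3*sin(z))*cos(z) - 2*(z + 2)*(z - 3*sin(z))*(z*sin(z) - sqrt(2)*cos(z + pi/4))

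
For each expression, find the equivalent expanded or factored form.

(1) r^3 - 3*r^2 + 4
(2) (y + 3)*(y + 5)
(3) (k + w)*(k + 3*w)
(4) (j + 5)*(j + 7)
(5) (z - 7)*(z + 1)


(1) = (r - 2)^2*(r + 1)
(2) = y^2 + 8*y + 15
(3) = k^2 + 4*k*w + 3*w^2
(4) = j^2 + 12*j + 35
(5) = z^2 - 6*z - 7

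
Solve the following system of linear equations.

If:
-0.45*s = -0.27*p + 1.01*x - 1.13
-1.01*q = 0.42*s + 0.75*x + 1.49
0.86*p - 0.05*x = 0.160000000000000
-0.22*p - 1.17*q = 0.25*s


Then:
p = -0.22
q = -3.78
s = 17.90
x = -6.92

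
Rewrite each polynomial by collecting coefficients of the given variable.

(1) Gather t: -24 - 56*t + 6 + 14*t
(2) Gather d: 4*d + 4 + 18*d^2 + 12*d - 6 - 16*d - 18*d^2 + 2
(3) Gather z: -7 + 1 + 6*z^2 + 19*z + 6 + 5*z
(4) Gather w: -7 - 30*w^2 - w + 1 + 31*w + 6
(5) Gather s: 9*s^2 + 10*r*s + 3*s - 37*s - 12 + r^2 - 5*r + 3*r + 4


(1) = -42*t - 18
(2) = 0
(3) = 6*z^2 + 24*z
(4) = -30*w^2 + 30*w
(5) = r^2 - 2*r + 9*s^2 + s*(10*r - 34) - 8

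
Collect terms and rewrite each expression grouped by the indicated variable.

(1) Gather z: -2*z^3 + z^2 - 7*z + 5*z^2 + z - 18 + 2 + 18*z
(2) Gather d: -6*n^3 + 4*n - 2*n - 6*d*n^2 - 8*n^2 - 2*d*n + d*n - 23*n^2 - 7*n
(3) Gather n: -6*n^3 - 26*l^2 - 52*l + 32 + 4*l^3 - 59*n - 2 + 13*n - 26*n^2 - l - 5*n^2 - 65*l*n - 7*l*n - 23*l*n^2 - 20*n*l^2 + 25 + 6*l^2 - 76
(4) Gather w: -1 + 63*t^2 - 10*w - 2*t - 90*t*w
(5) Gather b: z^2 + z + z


(1) = -2*z^3 + 6*z^2 + 12*z - 16
(2) = d*(-6*n^2 - n) - 6*n^3 - 31*n^2 - 5*n
(3) = 4*l^3 - 20*l^2 - 53*l - 6*n^3 + n^2*(-23*l - 31) + n*(-20*l^2 - 72*l - 46) - 21
(4) = 63*t^2 - 2*t + w*(-90*t - 10) - 1
(5) = z^2 + 2*z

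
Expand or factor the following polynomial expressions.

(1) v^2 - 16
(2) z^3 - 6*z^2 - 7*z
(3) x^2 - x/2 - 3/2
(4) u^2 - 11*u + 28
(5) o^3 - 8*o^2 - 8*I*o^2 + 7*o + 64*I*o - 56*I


(1) = (v - 4)*(v + 4)
(2) = z*(z - 7)*(z + 1)
(3) = (x - 3/2)*(x + 1)
(4) = (u - 7)*(u - 4)
(5) = (o - 7)*(o - 1)*(o - 8*I)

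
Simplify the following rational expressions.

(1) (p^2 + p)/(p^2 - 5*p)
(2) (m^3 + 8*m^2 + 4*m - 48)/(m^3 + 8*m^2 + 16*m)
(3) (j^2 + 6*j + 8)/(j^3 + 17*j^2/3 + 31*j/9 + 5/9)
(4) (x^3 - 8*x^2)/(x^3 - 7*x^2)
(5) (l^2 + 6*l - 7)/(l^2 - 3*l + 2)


(1) = (p + 1)/(p - 5)
(2) = (m^2 + 4*m - 12)/(m^2 + 4*m)
(3) = (9*j^2 + 54*j + 72)/(9*j^3 + 51*j^2 + 31*j + 5)
(4) = (x - 8)/(x - 7)
(5) = (l + 7)/(l - 2)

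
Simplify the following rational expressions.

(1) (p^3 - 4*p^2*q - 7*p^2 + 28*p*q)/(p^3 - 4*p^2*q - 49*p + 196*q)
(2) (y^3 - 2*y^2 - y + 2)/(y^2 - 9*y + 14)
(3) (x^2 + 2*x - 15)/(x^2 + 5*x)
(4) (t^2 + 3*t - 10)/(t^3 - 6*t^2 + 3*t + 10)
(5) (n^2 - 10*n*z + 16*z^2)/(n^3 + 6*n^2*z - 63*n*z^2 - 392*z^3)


(1) = p/(p + 7)
(2) = (y^2 - 1)/(y - 7)
(3) = (x - 3)/x
(4) = (t + 5)/(t^2 - 4*t - 5)
(5) = (n - 2*z)/(n^2 + 14*n*z + 49*z^2)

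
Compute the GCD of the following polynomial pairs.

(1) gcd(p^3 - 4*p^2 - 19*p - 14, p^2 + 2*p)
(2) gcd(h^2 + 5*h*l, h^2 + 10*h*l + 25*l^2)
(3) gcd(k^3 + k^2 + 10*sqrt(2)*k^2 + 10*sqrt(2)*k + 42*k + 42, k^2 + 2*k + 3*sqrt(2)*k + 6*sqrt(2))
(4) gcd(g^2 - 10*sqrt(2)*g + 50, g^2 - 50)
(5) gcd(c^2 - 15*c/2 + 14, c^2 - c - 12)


(1) = gcd((p - 7)*(p + 1)*(p + 2), p*(p + 2)) = p + 2
(2) = gcd(h*(h + 5*l), (h + 5*l)^2) = h + 5*l
(3) = gcd((k + 1)*(k + 3*sqrt(2))*(k + 7*sqrt(2)), (k + 2)*(k + 3*sqrt(2))) = k + 3*sqrt(2)
(4) = gcd((g - 5*sqrt(2))^2, (g - 5*sqrt(2))*(g + 5*sqrt(2))) = g - 5*sqrt(2)
(5) = c - 4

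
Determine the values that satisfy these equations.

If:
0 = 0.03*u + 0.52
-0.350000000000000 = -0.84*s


Then:
s = 0.42
u = -17.33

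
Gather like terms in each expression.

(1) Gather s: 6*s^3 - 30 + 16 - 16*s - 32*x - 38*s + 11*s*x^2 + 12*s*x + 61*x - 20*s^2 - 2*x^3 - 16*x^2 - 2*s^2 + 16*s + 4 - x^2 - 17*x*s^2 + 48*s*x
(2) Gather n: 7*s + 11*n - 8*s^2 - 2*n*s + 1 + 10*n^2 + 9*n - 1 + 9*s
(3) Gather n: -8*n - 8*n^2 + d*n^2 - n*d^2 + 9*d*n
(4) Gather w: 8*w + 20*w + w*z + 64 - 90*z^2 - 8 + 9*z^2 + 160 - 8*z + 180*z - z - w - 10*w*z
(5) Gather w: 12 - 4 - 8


(1) = 6*s^3 + s^2*(-17*x - 22) + s*(11*x^2 + 60*x - 38) - 2*x^3 - 17*x^2 + 29*x - 10
(2) = 10*n^2 + n*(20 - 2*s) - 8*s^2 + 16*s
(3) = n^2*(d - 8) + n*(-d^2 + 9*d - 8)
(4) = w*(27 - 9*z) - 81*z^2 + 171*z + 216
(5) = 0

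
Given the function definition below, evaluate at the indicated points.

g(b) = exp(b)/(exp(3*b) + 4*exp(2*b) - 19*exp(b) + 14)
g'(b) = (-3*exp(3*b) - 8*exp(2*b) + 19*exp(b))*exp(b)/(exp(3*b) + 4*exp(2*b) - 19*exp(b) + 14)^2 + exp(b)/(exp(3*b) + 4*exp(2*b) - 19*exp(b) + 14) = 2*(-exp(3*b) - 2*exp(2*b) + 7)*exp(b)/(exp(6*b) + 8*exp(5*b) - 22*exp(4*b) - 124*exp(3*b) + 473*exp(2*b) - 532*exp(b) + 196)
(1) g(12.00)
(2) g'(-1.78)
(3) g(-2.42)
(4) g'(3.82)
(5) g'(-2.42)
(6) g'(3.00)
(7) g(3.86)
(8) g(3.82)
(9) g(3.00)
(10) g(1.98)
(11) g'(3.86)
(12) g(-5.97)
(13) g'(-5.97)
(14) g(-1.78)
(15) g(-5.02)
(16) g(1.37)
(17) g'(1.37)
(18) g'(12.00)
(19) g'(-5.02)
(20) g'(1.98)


(1) = 0.00
(2) = 0.02
(3) = 0.01
(4) = -0.00
(5) = 0.01
(6) = -0.00
(7) = 0.00
(8) = 0.00
(9) = 0.00
(10) = 0.02
(11) = -0.00
(12) = 0.00
(13) = 0.00
(14) = 0.02
(15) = 0.00
(16) = 0.06
(17) = -0.17
(18) = -0.00
(19) = 0.00
(20) = -0.03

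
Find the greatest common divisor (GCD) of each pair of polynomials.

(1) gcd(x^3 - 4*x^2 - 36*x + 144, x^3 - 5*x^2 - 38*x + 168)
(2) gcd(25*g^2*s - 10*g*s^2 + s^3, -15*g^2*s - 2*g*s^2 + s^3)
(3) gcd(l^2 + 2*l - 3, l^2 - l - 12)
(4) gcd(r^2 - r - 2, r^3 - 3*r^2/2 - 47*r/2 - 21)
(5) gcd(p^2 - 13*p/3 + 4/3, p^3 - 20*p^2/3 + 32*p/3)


(1) = x^2 + 2*x - 24
(2) = -5*g*s + s^2
(3) = gcd((l - 1)*(l + 3), (l - 4)*(l + 3)) = l + 3
(4) = r + 1
(5) = p - 4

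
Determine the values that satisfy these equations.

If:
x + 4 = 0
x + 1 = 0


Then:
No Solution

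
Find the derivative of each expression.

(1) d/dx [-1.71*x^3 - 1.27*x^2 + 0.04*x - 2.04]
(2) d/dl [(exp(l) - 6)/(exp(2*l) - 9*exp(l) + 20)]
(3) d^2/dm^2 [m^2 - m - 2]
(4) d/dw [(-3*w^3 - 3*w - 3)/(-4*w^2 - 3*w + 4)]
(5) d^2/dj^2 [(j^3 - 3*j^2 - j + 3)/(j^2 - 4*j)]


(1) = -5.13*x^2 - 2.54*x + 0.04
(2) = (-(exp(l) - 6)*(2*exp(l) - 9) + exp(2*l) - 9*exp(l) + 20)*exp(l)/(exp(2*l) - 9*exp(l) + 20)^2
(3) = 2
(4) = 3*(4*w^4 + 6*w^3 - 16*w^2 - 8*w - 7)/(16*w^4 + 24*w^3 - 23*w^2 - 24*w + 16)
(5) = 6*(j^3 + 3*j^2 - 12*j + 16)/(j^3*(j^3 - 12*j^2 + 48*j - 64))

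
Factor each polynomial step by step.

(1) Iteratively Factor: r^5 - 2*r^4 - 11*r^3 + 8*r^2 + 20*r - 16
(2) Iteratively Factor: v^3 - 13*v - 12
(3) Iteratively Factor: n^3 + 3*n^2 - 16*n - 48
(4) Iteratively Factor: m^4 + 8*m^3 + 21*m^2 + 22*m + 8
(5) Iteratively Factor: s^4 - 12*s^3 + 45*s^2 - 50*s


(1) = (r + 2)*(r^4 - 4*r^3 - 3*r^2 + 14*r - 8) = (r + 2)^2*(r^3 - 6*r^2 + 9*r - 4) = (r - 4)*(r + 2)^2*(r^2 - 2*r + 1) = (r - 4)*(r - 1)*(r + 2)^2*(r - 1)
(2) = (v - 4)*(v^2 + 4*v + 3) = (v - 4)*(v + 1)*(v + 3)
(3) = (n + 3)*(n^2 - 16) = (n + 3)*(n + 4)*(n - 4)
(4) = (m + 1)*(m^3 + 7*m^2 + 14*m + 8) = (m + 1)*(m + 4)*(m^2 + 3*m + 2) = (m + 1)*(m + 2)*(m + 4)*(m + 1)
(5) = (s - 5)*(s^3 - 7*s^2 + 10*s) = (s - 5)^2*(s^2 - 2*s) = s*(s - 5)^2*(s - 2)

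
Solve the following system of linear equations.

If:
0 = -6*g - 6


Then:
g = -1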